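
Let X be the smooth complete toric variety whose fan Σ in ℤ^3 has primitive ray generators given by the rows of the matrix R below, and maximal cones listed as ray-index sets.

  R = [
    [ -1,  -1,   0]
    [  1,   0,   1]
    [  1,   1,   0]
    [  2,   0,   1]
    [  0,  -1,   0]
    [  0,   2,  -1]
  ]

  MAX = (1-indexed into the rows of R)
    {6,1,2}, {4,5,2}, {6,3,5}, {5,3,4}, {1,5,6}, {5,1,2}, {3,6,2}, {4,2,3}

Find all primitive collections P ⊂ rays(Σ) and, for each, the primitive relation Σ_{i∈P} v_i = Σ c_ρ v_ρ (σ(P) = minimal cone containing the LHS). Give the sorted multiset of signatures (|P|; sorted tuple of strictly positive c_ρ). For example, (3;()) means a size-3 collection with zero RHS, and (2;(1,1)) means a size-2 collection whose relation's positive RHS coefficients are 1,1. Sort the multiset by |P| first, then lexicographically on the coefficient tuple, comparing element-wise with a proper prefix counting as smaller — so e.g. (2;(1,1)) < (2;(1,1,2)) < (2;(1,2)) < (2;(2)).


Σ has 5 primitive collections:

  P = {1,3}:  v_{1} + v_{3} = 0 ; sig = (2;())
  P = {1,4}:  v_{1} + v_{4} = v_{2} + v_{5} ; sig = (2;(1,1))
  P = {4,6}:  v_{4} + v_{6} = 2·v_{3} ; sig = (2;(2))
  P = {2,3,5}:  v_{2} + v_{3} + v_{5} = v_{4} ; sig = (3;(1))
  P = {2,5,6}:  v_{2} + v_{5} + v_{6} = v_{3} ; sig = (3;(1))

Sorted signature multiset PRS(X):
{ (2;()),  (2;(1,1)),  (2;(2)),  (3;(1)) ×2 }


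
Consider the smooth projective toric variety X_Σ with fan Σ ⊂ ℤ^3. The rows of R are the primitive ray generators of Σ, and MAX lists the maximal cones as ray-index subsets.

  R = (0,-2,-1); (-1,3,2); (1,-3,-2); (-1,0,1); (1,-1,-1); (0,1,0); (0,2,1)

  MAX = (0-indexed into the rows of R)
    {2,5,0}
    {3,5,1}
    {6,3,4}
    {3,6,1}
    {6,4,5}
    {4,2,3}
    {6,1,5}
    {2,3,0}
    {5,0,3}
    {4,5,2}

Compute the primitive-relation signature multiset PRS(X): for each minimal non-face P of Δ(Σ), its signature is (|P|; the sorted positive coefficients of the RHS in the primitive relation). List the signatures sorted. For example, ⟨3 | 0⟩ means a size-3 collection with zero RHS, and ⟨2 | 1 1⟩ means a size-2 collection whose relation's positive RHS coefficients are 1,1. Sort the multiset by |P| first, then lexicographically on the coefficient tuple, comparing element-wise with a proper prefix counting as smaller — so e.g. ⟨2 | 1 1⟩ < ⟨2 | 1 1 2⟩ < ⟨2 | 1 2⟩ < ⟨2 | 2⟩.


Δ(Σ) — 7 vertices, 9 min non-faces:

  P = {0,6}:  v_{0} + v_{6} = 0  →  sig = ⟨2 | 0⟩
  P = {1,2}:  v_{1} + v_{2} = 0  →  sig = ⟨2 | 0⟩
  P = {0,4}:  v_{0} + v_{4} = v_{2}  →  sig = ⟨2 | 1⟩
  P = {1,4}:  v_{1} + v_{4} = v_{6}  →  sig = ⟨2 | 1⟩
  P = {2,6}:  v_{2} + v_{6} = v_{4}  →  sig = ⟨2 | 1⟩
  P = {0,1}:  v_{0} + v_{1} = v_{3} + v_{5}  →  sig = ⟨2 | 1 1⟩
  P = {3,4,5}:  v_{3} + v_{4} + v_{5} = 0  →  sig = ⟨3 | 0⟩
  P = {2,3,5}:  v_{2} + v_{3} + v_{5} = v_{0}  →  sig = ⟨3 | 1⟩
  P = {3,5,6}:  v_{3} + v_{5} + v_{6} = v_{1}  →  sig = ⟨3 | 1⟩

Signatures (|P|; sorted positive RHS coefficients), sorted:
[⟨2 | 0⟩, ⟨2 | 0⟩, ⟨2 | 1⟩, ⟨2 | 1⟩, ⟨2 | 1⟩, ⟨2 | 1 1⟩, ⟨3 | 0⟩, ⟨3 | 1⟩, ⟨3 | 1⟩]


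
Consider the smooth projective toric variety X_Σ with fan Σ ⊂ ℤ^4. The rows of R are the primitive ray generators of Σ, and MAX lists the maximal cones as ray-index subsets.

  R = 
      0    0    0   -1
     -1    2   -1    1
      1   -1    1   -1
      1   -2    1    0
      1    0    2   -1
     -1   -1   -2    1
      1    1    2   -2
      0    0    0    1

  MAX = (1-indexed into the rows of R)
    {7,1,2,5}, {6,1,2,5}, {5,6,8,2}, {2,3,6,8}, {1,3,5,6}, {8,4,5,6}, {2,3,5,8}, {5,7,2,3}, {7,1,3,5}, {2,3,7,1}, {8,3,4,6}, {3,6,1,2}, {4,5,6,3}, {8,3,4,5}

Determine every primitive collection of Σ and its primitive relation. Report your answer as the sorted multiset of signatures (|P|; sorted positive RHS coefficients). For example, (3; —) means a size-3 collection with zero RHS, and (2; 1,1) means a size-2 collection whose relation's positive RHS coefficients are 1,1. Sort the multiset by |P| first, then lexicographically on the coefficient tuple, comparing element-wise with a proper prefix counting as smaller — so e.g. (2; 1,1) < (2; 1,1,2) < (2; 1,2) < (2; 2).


|primitive collections| = 9. Relations:

  {1,8}:  v_{1} + v_{8} = 0  →  sig = (2; —)
  {2,4}:  v_{2} + v_{4} = v_{8}  →  sig = (2; 1)
  {6,7}:  v_{6} + v_{7} = v_{1}  →  sig = (2; 1)
  {4,7}:  v_{4} + v_{7} = v_{3} + v_{5}  →  sig = (2; 1,1)
  {1,4}:  v_{1} + v_{4} = v_{3} + v_{5} + v_{6}  →  sig = (2; 1,1,1)
  {7,8}:  v_{7} + v_{8} = v_{2} + v_{3} + v_{5}  →  sig = (2; 1,1,1)
  {2,3,5,6}:  v_{2} + v_{3} + v_{5} + v_{6} = 0  →  sig = (4; —)
  {1,2,3,5}:  v_{1} + v_{2} + v_{3} + v_{5} = v_{7}  →  sig = (4; 1)
  {3,5,6,8}:  v_{3} + v_{5} + v_{6} + v_{8} = v_{4}  →  sig = (4; 1)

Hence PRS(X_Σ) =
[(2; —), (2; 1), (2; 1), (2; 1,1), (2; 1,1,1), (2; 1,1,1), (4; —), (4; 1), (4; 1)]


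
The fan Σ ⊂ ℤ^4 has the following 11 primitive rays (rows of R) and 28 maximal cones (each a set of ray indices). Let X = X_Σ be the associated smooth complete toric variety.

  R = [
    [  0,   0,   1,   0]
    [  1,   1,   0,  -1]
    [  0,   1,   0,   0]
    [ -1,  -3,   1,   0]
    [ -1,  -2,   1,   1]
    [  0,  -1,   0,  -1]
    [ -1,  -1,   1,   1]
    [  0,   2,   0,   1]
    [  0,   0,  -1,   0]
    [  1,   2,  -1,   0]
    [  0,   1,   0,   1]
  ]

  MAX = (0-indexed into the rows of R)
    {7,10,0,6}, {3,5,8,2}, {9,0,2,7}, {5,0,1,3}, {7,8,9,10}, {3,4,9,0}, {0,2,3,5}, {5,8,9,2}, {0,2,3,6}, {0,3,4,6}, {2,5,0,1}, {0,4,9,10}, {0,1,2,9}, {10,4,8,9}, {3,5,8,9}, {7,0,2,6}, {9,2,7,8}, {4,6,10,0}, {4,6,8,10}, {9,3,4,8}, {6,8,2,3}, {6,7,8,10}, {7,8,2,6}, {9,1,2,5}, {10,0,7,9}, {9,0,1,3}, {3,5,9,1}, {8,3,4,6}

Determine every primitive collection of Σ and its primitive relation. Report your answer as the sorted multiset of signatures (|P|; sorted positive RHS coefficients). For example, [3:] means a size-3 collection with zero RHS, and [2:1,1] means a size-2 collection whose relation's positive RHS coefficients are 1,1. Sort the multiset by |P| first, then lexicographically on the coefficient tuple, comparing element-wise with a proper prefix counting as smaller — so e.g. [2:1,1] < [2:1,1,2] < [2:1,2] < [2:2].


Σ has 19 primitive collections:

  {0,8}:  v_{0} + v_{8} = 0  ⇒ sig = [2:]
  {5,10}:  v_{5} + v_{10} = 0  ⇒ sig = [2:]
  {1,6}:  v_{1} + v_{6} = v_{0}  ⇒ sig = [2:1]
  {2,4}:  v_{2} + v_{4} = v_{6}  ⇒ sig = [2:1]
  {2,10}:  v_{2} + v_{10} = v_{7}  ⇒ sig = [2:1]
  {3,7}:  v_{3} + v_{7} = v_{6}  ⇒ sig = [2:1]
  {3,10}:  v_{3} + v_{10} = v_{4}  ⇒ sig = [2:1]
  {4,5}:  v_{4} + v_{5} = v_{3}  ⇒ sig = [2:1]
  {5,7}:  v_{5} + v_{7} = v_{2}  ⇒ sig = [2:1]
  {6,9}:  v_{6} + v_{9} = v_{10}  ⇒ sig = [2:1]
  {1,8}:  v_{1} + v_{8} = v_{5} + v_{9}  ⇒ sig = [2:1,1]
  {1,10}:  v_{1} + v_{10} = v_{0} + v_{9}  ⇒ sig = [2:1,1]
  {4,7}:  v_{4} + v_{7} = v_{6} + v_{10}  ⇒ sig = [2:1,1]
  {5,6}:  v_{5} + v_{6} = v_{2} + v_{3}  ⇒ sig = [2:1,1]
  {1,4}:  v_{1} + v_{4} = v_{0} + v_{3} + v_{9}  ⇒ sig = [2:1,1,1]
  {1,7}:  v_{1} + v_{7} = v_{0} + v_{2} + v_{9}  ⇒ sig = [2:1,1,1]
  {2,3,9}:  v_{2} + v_{3} + v_{9} = 0  ⇒ sig = [3:]
  {0,5,9}:  v_{0} + v_{5} + v_{9} = v_{1}  ⇒ sig = [3:1]
  {1,2,3}:  v_{1} + v_{2} + v_{3} = v_{0} + v_{5}  ⇒ sig = [3:1,1]

Sorted signature multiset PRS(X):
    [2:]
    [2:]
    [2:1]
    [2:1]
    [2:1]
    [2:1]
    [2:1]
    [2:1]
    [2:1]
    [2:1]
    [2:1,1]
    [2:1,1]
    [2:1,1]
    [2:1,1]
    [2:1,1,1]
    [2:1,1,1]
    [3:]
    [3:1]
    [3:1,1]


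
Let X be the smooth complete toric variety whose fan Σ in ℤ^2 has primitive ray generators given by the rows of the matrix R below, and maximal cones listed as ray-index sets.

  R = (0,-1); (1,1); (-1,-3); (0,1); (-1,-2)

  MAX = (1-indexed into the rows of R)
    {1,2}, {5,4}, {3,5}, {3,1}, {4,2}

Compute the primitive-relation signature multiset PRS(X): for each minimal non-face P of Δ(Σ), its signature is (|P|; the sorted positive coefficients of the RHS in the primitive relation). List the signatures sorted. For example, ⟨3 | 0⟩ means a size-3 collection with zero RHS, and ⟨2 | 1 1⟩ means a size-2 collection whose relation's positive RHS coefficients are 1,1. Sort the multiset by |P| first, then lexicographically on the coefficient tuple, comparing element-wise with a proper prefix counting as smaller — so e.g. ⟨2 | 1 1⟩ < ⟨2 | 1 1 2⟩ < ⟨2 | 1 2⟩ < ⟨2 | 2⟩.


The 5 primitive collections of Σ (r=5, n=2):

  • {1,4}:  v_{1} + v_{4} = 0  so sig = ⟨2 | 0⟩
  • {1,5}:  v_{1} + v_{5} = v_{3}  so sig = ⟨2 | 1⟩
  • {2,5}:  v_{2} + v_{5} = v_{1}  so sig = ⟨2 | 1⟩
  • {3,4}:  v_{3} + v_{4} = v_{5}  so sig = ⟨2 | 1⟩
  • {2,3}:  v_{2} + v_{3} = 2·v_{1}  so sig = ⟨2 | 2⟩

Hence PRS(X_Σ) =
{ ⟨2 | 0⟩,  ⟨2 | 1⟩ ×3,  ⟨2 | 2⟩ }


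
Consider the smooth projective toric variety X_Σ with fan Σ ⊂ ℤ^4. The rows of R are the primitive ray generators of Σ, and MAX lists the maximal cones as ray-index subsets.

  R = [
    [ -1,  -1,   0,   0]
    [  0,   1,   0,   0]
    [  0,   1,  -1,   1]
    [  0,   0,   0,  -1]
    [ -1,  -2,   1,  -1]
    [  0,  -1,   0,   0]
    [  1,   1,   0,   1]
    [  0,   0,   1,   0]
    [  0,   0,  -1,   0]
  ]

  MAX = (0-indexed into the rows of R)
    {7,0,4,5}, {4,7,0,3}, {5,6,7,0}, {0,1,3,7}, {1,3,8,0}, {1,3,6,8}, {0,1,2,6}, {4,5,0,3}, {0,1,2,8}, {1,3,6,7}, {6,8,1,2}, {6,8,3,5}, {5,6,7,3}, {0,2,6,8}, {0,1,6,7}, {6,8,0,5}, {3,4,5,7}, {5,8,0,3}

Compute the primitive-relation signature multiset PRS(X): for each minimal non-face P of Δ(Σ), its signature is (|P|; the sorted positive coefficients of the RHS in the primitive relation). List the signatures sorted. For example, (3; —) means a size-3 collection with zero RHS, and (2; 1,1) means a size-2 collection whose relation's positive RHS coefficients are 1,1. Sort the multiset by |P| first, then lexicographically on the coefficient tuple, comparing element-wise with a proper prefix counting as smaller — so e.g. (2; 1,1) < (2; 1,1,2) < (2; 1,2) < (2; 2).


12 minimal non-faces of Δ(Σ) (on 9 rays):

  P={1,5}:  v_{1} + v_{5} = 0  so sig = (2; —)
  P={7,8}:  v_{7} + v_{8} = 0  so sig = (2; —)
  P={2,4}:  v_{2} + v_{4} = v_{0}  so sig = (2; 1)
  P={2,3}:  v_{2} + v_{3} = v_{1} + v_{8}  so sig = (2; 1,1)
  P={4,6}:  v_{4} + v_{6} = v_{5} + v_{7}  so sig = (2; 1,1)
  P={1,4}:  v_{1} + v_{4} = v_{0} + v_{3} + v_{7}  so sig = (2; 1,1,1)
  P={2,5}:  v_{2} + v_{5} = v_{0} + v_{6} + v_{8}  so sig = (2; 1,1,1)
  P={2,7}:  v_{2} + v_{7} = v_{0} + v_{1} + v_{6}  so sig = (2; 1,1,1)
  P={4,8}:  v_{4} + v_{8} = v_{0} + v_{3} + v_{5}  so sig = (2; 1,1,1)
  P={0,3,6}:  v_{0} + v_{3} + v_{6} = 0  so sig = (3; —)
  P={0,1,6,8}:  v_{0} + v_{1} + v_{6} + v_{8} = v_{2}  so sig = (4; 1)
  P={0,3,5,7}:  v_{0} + v_{3} + v_{5} + v_{7} = v_{4}  so sig = (4; 1)

Hence PRS(X_Σ) =
[(2; —), (2; —), (2; 1), (2; 1,1), (2; 1,1), (2; 1,1,1), (2; 1,1,1), (2; 1,1,1), (2; 1,1,1), (3; —), (4; 1), (4; 1)]


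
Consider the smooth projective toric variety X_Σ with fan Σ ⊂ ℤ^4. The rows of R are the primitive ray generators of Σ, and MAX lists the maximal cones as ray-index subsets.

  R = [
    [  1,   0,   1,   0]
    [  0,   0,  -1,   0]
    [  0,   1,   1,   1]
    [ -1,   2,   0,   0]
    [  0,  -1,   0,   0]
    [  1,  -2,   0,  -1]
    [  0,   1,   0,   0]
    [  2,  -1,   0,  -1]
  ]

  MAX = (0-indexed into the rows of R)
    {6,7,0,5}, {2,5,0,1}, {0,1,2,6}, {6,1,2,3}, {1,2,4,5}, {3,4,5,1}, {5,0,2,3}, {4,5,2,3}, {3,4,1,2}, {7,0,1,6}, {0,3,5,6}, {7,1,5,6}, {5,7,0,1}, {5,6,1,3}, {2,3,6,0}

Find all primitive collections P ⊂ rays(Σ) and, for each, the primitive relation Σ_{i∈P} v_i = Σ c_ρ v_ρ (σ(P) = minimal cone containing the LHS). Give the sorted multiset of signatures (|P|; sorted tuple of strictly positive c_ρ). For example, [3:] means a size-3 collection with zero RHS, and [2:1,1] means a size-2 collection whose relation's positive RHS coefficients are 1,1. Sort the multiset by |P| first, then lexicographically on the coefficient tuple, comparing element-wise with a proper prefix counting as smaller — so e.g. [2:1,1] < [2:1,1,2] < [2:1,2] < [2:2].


Σ has 9 primitive collections:

  • {4,6}:  v_{4} + v_{6} = 0  →  sig = [2:]
  • {0,4}:  v_{0} + v_{4} = v_{2} + v_{5}  →  sig = [2:1,1]
  • {4,7}:  v_{4} + v_{7} = v_{0} + v_{1} + v_{5}  →  sig = [2:1,1,1]
  • {2,7}:  v_{2} + v_{7} = 2·v_{0} + v_{1}  →  sig = [2:1,2]
  • {3,7}:  v_{3} + v_{7} = v_{5} + 3·v_{6}  →  sig = [2:1,3]
  • {2,5,6}:  v_{2} + v_{5} + v_{6} = v_{0}  →  sig = [3:1]
  • {0,1,3}:  v_{0} + v_{1} + v_{3} = 2·v_{6}  →  sig = [3:2]
  • {0,1,5,6}:  v_{0} + v_{1} + v_{5} + v_{6} = v_{7}  →  sig = [4:1]
  • {1,2,3,5}:  v_{1} + v_{2} + v_{3} + v_{5} = v_{6}  →  sig = [4:1]

Hence PRS(X_Σ) =
    |P|=2: 5 collections, coeffs (), (1,1), (1,1,1), (1,2), (1,3)
    |P|=3: 2 collections, coeffs (1), (2)
    |P|=4: 2 collections, coeffs (1), (1)


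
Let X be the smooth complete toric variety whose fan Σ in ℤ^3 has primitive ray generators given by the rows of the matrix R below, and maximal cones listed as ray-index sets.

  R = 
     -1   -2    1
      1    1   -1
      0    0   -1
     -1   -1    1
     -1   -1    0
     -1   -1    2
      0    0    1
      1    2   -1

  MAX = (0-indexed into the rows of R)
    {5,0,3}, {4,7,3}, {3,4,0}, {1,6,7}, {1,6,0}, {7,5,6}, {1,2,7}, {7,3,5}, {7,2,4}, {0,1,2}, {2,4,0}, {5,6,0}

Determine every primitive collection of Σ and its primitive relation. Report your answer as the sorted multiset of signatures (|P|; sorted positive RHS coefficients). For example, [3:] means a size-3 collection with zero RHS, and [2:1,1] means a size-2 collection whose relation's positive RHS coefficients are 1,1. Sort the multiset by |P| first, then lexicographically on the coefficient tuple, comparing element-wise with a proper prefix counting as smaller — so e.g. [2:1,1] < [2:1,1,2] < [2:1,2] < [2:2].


Primitive collections (10):

  • {0,7}:  v_{0} + v_{7} = 0  ⟹  sig = [2:]
  • {1,3}:  v_{1} + v_{3} = 0  ⟹  sig = [2:]
  • {2,6}:  v_{2} + v_{6} = 0  ⟹  sig = [2:]
  • {1,4}:  v_{1} + v_{4} = v_{2}  ⟹  sig = [2:1]
  • {1,5}:  v_{1} + v_{5} = v_{6}  ⟹  sig = [2:1]
  • {2,3}:  v_{2} + v_{3} = v_{4}  ⟹  sig = [2:1]
  • {2,5}:  v_{2} + v_{5} = v_{3}  ⟹  sig = [2:1]
  • {3,6}:  v_{3} + v_{6} = v_{5}  ⟹  sig = [2:1]
  • {4,6}:  v_{4} + v_{6} = v_{3}  ⟹  sig = [2:1]
  • {4,5}:  v_{4} + v_{5} = 2·v_{3}  ⟹  sig = [2:2]

Sorted signature multiset PRS(X):
{ [2:] ×3,  [2:1] ×6,  [2:2] }


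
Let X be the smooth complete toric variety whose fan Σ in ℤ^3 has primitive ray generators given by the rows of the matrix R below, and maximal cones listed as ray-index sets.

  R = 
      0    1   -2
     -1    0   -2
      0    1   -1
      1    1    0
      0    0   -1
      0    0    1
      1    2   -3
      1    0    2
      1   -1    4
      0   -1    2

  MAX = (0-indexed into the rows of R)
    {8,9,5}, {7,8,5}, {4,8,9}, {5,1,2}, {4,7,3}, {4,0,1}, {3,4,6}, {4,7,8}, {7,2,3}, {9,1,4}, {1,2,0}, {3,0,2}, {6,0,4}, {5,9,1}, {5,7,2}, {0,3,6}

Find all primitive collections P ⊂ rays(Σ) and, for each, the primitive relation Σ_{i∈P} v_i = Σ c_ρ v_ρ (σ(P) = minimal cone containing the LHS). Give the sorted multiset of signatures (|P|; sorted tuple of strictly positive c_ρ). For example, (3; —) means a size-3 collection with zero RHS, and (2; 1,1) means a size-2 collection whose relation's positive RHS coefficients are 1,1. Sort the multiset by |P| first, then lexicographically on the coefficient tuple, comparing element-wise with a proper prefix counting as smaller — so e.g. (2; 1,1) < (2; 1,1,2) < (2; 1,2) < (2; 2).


22 collections generate NE(X_Σ); each relation:

  P={0,9}:  v_{0} + v_{9} = 0  so sig = (2; —)
  P={1,7}:  v_{1} + v_{7} = 0  so sig = (2; —)
  P={4,5}:  v_{4} + v_{5} = 0  so sig = (2; —)
  P={0,5}:  v_{0} + v_{5} = v_{2}  so sig = (2; 1)
  P={0,7}:  v_{0} + v_{7} = v_{3}  so sig = (2; 1)
  P={0,8}:  v_{0} + v_{8} = v_{7}  so sig = (2; 1)
  P={1,3}:  v_{1} + v_{3} = v_{0}  so sig = (2; 1)
  P={1,8}:  v_{1} + v_{8} = v_{9}  so sig = (2; 1)
  P={2,4}:  v_{2} + v_{4} = v_{0}  so sig = (2; 1)
  P={2,9}:  v_{2} + v_{9} = v_{5}  so sig = (2; 1)
  P={3,9}:  v_{3} + v_{9} = v_{7}  so sig = (2; 1)
  P={7,9}:  v_{7} + v_{9} = v_{8}  so sig = (2; 1)
  P={2,8}:  v_{2} + v_{8} = v_{5} + v_{7}  so sig = (2; 1,1)
  P={3,5}:  v_{3} + v_{5} = v_{2} + v_{7}  so sig = (2; 1,1)
  P={5,6}:  v_{5} + v_{6} = v_{0} + v_{3}  so sig = (2; 1,1)
  P={6,9}:  v_{6} + v_{9} = v_{3} + v_{4}  so sig = (2; 1,1)
  P={6,8}:  v_{6} + v_{8} = v_{3} + v_{4} + v_{7}  so sig = (2; 1,1,1)
  P={1,6}:  v_{1} + v_{6} = 2·v_{0} + v_{4}  so sig = (2; 1,2)
  P={2,6}:  v_{2} + v_{6} = 2·v_{0} + v_{3}  so sig = (2; 1,2)
  P={6,7}:  v_{6} + v_{7} = 2·v_{3} + v_{4}  so sig = (2; 1,2)
  P={3,8}:  v_{3} + v_{8} = 2·v_{7}  so sig = (2; 2)
  P={0,3,4}:  v_{0} + v_{3} + v_{4} = v_{6}  so sig = (3; 1)

Signatures (|P|; sorted positive RHS coefficients), sorted:
[(2; —), (2; —), (2; —), (2; 1), (2; 1), (2; 1), (2; 1), (2; 1), (2; 1), (2; 1), (2; 1), (2; 1), (2; 1,1), (2; 1,1), (2; 1,1), (2; 1,1), (2; 1,1,1), (2; 1,2), (2; 1,2), (2; 1,2), (2; 2), (3; 1)]


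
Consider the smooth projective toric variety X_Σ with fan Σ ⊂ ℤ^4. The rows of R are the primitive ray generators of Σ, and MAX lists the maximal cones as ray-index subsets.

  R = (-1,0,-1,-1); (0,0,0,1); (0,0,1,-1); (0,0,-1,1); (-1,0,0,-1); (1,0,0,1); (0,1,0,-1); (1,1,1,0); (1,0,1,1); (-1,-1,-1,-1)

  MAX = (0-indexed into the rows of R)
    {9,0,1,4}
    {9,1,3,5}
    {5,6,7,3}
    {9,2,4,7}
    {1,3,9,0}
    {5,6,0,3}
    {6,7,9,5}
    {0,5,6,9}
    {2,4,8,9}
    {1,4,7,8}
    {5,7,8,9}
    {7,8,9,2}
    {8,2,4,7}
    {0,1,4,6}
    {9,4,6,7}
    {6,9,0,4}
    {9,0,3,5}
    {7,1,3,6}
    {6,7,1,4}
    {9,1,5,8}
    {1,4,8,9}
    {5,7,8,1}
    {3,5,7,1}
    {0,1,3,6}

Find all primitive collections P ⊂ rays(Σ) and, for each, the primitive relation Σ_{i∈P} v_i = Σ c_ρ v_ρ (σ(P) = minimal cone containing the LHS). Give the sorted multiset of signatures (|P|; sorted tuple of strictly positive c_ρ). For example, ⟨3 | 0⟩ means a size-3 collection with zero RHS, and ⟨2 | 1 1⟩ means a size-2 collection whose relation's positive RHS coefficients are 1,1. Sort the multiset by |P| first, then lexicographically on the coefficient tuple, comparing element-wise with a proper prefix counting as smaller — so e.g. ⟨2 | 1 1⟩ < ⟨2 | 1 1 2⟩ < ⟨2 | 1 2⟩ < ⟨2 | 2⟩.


Σ has 18 primitive collections:

  {0,8}:  v_{0} + v_{8} = 0  ⇒ sig = ⟨2 | 0⟩
  {2,3}:  v_{2} + v_{3} = 0  ⇒ sig = ⟨2 | 0⟩
  {4,5}:  v_{4} + v_{5} = 0  ⇒ sig = ⟨2 | 0⟩
  {0,7}:  v_{0} + v_{7} = v_{6}  ⇒ sig = ⟨2 | 1⟩
  {6,8}:  v_{6} + v_{8} = v_{7}  ⇒ sig = ⟨2 | 1⟩
  {1,2}:  v_{1} + v_{2} = v_{4} + v_{8}  ⇒ sig = ⟨2 | 1 1⟩
  {3,4}:  v_{3} + v_{4} = v_{0} + v_{1}  ⇒ sig = ⟨2 | 1 1⟩
  {3,8}:  v_{3} + v_{8} = v_{1} + v_{5}  ⇒ sig = ⟨2 | 1 1⟩
  {0,2}:  v_{0} + v_{2} = v_{4} + v_{7} + v_{9}  ⇒ sig = ⟨2 | 1 1 1⟩
  {2,5}:  v_{2} + v_{5} = v_{7} + v_{8} + v_{9}  ⇒ sig = ⟨2 | 1 1 1⟩
  {2,6}:  v_{2} + v_{6} = v_{4} + 2·v_{7} + v_{9}  ⇒ sig = ⟨2 | 1 1 2⟩
  {1,7,9}:  v_{1} + v_{7} + v_{9} = 0  ⇒ sig = ⟨3 | 0⟩
  {0,1,5}:  v_{0} + v_{1} + v_{5} = v_{3}  ⇒ sig = ⟨3 | 1⟩
  {1,6,9}:  v_{1} + v_{6} + v_{9} = v_{0}  ⇒ sig = ⟨3 | 1⟩
  {1,5,6}:  v_{1} + v_{5} + v_{6} = v_{3} + v_{7}  ⇒ sig = ⟨3 | 1 1⟩
  {3,7,9}:  v_{3} + v_{7} + v_{9} = v_{0} + v_{5}  ⇒ sig = ⟨3 | 1 1⟩
  {3,6,9}:  v_{3} + v_{6} + v_{9} = 2·v_{0} + v_{5}  ⇒ sig = ⟨3 | 1 2⟩
  {4,7,8,9}:  v_{4} + v_{7} + v_{8} + v_{9} = v_{2}  ⇒ sig = ⟨4 | 1⟩

Hence PRS(X_Σ) =
    ⟨2 | 0⟩
    ⟨2 | 0⟩
    ⟨2 | 0⟩
    ⟨2 | 1⟩
    ⟨2 | 1⟩
    ⟨2 | 1 1⟩
    ⟨2 | 1 1⟩
    ⟨2 | 1 1⟩
    ⟨2 | 1 1 1⟩
    ⟨2 | 1 1 1⟩
    ⟨2 | 1 1 2⟩
    ⟨3 | 0⟩
    ⟨3 | 1⟩
    ⟨3 | 1⟩
    ⟨3 | 1 1⟩
    ⟨3 | 1 1⟩
    ⟨3 | 1 2⟩
    ⟨4 | 1⟩


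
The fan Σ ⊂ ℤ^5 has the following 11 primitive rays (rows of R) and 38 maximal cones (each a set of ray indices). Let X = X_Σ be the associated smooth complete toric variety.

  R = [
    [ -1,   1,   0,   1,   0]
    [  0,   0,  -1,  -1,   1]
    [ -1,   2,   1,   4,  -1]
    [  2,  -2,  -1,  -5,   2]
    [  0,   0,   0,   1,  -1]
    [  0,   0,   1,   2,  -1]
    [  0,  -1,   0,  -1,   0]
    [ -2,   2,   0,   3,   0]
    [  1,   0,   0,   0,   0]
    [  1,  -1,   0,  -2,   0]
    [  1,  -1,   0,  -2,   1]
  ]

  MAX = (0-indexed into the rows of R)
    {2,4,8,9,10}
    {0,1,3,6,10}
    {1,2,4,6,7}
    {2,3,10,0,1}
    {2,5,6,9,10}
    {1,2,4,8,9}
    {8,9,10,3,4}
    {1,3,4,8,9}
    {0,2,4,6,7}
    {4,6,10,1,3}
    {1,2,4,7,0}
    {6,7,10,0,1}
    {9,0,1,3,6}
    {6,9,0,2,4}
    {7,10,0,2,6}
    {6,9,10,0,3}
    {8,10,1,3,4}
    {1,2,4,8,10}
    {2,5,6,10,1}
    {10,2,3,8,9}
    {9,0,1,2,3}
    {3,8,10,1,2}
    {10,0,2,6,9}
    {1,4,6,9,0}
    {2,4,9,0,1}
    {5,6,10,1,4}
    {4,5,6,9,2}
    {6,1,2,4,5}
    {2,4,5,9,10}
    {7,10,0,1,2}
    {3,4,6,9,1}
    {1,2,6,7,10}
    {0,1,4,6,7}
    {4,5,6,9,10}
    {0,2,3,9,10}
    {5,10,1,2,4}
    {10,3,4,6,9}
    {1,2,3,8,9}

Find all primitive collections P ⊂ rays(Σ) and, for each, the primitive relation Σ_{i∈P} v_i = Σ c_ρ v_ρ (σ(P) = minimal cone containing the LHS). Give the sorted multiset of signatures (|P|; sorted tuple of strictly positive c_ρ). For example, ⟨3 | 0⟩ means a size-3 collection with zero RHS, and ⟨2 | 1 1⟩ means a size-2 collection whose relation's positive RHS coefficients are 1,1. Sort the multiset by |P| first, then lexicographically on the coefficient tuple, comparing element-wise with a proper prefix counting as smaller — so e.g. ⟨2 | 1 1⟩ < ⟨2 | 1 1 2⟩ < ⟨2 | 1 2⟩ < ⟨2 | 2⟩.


The 19 primitive collections of Σ (r=11, n=5):

  P = {7,9}:  v_{7} + v_{9} = v_{0} — sig = ⟨2 | 1⟩
  P = {0,5}:  v_{0} + v_{5} = v_{2} + v_{6} — sig = ⟨2 | 1 1⟩
  P = {6,8}:  v_{6} + v_{8} = v_{4} + v_{10} — sig = ⟨2 | 1 1⟩
  P = {7,8}:  v_{7} + v_{8} = v_{1} + v_{2} — sig = ⟨2 | 1 1⟩
  P = {0,8}:  v_{0} + v_{8} = v_{1} + v_{2} + v_{9} — sig = ⟨2 | 1 1 1⟩
  P = {3,7}:  v_{3} + v_{7} = v_{0} + v_{1} + v_{10} — sig = ⟨2 | 1 1 1⟩
  P = {3,5}:  v_{3} + v_{5} = v_{4} + 2·v_{10} — sig = ⟨2 | 1 2⟩
  P = {5,7}:  v_{5} + v_{7} = v_{1} + 2·v_{2} + 2·v_{6} — sig = ⟨2 | 1 2 2⟩
  P = {5,8}:  v_{5} + v_{8} = v_{2} + 2·v_{4} + 2·v_{10} — sig = ⟨2 | 1 2 2⟩
  P = {0,4,10}:  v_{0} + v_{4} + v_{10} = 0 — sig = ⟨3 | 0⟩
  P = {1,9,10}:  v_{1} + v_{9} + v_{10} = v_{3} — sig = ⟨3 | 1⟩
  P = {2,3,4}:  v_{2} + v_{3} + v_{4} = v_{8} — sig = ⟨3 | 1⟩
  P = {2,3,6}:  v_{2} + v_{3} + v_{6} = v_{10} — sig = ⟨3 | 1⟩
  P = {0,3,4}:  v_{0} + v_{3} + v_{4} = v_{1} + v_{9} — sig = ⟨3 | 1 1⟩
  P = {1,5,9}:  v_{1} + v_{5} + v_{9} = v_{4} + v_{10} — sig = ⟨3 | 1 1⟩
  P = {4,7,10}:  v_{4} + v_{7} + v_{10} = v_{1} + v_{2} + v_{6} — sig = ⟨3 | 1 1 1⟩
  P = {1,2,6,9}:  v_{1} + v_{2} + v_{6} + v_{9} = 0 — sig = ⟨4 | 0⟩
  P = {0,1,2,6}:  v_{0} + v_{1} + v_{2} + v_{6} = v_{7} — sig = ⟨4 | 1⟩
  P = {2,4,6,10}:  v_{2} + v_{4} + v_{6} + v_{10} = v_{5} — sig = ⟨4 | 1⟩

Signatures (|P|; sorted positive RHS coefficients), sorted:
[⟨2 | 1⟩, ⟨2 | 1 1⟩, ⟨2 | 1 1⟩, ⟨2 | 1 1⟩, ⟨2 | 1 1 1⟩, ⟨2 | 1 1 1⟩, ⟨2 | 1 2⟩, ⟨2 | 1 2 2⟩, ⟨2 | 1 2 2⟩, ⟨3 | 0⟩, ⟨3 | 1⟩, ⟨3 | 1⟩, ⟨3 | 1⟩, ⟨3 | 1 1⟩, ⟨3 | 1 1⟩, ⟨3 | 1 1 1⟩, ⟨4 | 0⟩, ⟨4 | 1⟩, ⟨4 | 1⟩]


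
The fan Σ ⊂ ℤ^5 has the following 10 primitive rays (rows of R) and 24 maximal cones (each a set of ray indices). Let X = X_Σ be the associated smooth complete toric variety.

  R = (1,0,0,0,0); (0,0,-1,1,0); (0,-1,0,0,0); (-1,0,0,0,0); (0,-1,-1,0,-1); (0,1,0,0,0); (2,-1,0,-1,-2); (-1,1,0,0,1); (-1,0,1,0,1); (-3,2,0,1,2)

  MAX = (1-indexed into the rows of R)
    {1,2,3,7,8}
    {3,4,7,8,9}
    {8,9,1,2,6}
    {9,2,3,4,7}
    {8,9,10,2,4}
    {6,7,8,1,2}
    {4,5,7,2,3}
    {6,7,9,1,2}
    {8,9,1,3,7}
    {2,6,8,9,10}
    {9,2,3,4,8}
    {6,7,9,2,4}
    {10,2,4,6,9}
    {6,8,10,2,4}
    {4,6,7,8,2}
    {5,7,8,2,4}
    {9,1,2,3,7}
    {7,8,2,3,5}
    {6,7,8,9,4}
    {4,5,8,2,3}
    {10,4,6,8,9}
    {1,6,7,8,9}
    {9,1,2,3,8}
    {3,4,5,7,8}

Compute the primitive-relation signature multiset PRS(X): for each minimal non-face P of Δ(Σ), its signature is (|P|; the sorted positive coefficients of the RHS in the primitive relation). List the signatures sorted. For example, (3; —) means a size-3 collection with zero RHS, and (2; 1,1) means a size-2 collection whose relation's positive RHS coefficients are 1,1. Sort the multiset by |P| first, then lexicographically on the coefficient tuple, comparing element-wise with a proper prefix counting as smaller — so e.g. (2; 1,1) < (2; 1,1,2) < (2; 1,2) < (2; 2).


Primitive collections (12):

  • {1,4}:  v_{1} + v_{4} = 0  ⇒ sig = (2; —)
  • {3,6}:  v_{3} + v_{6} = 0  ⇒ sig = (2; —)
  • {5,9}:  v_{5} + v_{9} = v_{3} + v_{4}  ⇒ sig = (2; 1,1)
  • {7,10}:  v_{7} + v_{10} = v_{4} + v_{6}  ⇒ sig = (2; 1,1)
  • {1,5}:  v_{1} + v_{5} = v_{2} + v_{3} + v_{7} + v_{8}  ⇒ sig = (2; 1,1,1,1)
  • {1,10}:  v_{1} + v_{10} = v_{2} + v_{6} + v_{8} + v_{9}  ⇒ sig = (2; 1,1,1,1)
  • {3,10}:  v_{3} + v_{10} = v_{2} + v_{4} + v_{8} + v_{9}  ⇒ sig = (2; 1,1,1,1)
  • {5,6}:  v_{5} + v_{6} = v_{2} + v_{4} + v_{7} + v_{8}  ⇒ sig = (2; 1,1,1,1)
  • {5,10}:  v_{5} + v_{10} = v_{2} + 2·v_{4} + v_{8}  ⇒ sig = (2; 1,1,2)
  • {2,7,8,9}:  v_{2} + v_{7} + v_{8} + v_{9} = 0  ⇒ sig = (4; —)
  • {2,3,4,7,8}:  v_{2} + v_{3} + v_{4} + v_{7} + v_{8} = v_{5}  ⇒ sig = (5; 1)
  • {2,4,6,8,9}:  v_{2} + v_{4} + v_{6} + v_{8} + v_{9} = v_{10}  ⇒ sig = (5; 1)

so the primitive-relation signature multiset is
    |P|=2: 9 collections, coeffs (), (), (1,1), (1,1), (1,1,1,1), (1,1,1,1), (1,1,1,1), (1,1,1,1), (1,1,2)
    |P|=4: 1 collection, coeffs ()
    |P|=5: 2 collections, coeffs (1), (1)


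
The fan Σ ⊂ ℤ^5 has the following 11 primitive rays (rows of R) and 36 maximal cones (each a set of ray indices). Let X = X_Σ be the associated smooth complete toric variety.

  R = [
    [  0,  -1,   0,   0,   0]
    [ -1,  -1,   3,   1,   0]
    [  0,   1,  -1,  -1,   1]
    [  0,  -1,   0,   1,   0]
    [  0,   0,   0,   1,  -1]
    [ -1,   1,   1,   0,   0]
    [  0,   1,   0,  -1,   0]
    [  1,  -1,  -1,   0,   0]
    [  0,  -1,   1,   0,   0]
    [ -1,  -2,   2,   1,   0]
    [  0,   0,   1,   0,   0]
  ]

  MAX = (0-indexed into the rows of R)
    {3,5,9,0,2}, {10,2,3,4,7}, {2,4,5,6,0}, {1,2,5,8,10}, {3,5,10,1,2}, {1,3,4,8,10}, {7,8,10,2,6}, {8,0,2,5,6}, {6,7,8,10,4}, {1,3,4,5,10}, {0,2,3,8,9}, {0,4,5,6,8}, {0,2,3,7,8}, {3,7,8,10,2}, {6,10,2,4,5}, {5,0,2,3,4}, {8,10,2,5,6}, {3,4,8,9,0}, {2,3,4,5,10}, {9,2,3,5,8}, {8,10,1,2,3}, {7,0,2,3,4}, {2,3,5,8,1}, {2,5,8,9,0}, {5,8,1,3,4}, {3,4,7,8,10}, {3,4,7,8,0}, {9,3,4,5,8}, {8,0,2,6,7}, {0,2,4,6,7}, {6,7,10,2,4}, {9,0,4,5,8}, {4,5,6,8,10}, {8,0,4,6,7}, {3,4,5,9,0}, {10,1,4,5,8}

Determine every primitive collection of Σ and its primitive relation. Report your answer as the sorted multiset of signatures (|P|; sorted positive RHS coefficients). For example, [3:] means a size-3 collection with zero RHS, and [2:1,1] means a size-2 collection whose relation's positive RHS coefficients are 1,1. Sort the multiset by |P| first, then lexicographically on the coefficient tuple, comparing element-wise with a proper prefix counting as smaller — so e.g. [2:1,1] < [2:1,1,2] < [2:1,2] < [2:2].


The 15 primitive collections of Σ (r=11, n=5):

  P={3,6}:  v_{3} + v_{6} = 0  so sig = [2:]
  P={5,7}:  v_{5} + v_{7} = 0  so sig = [2:]
  P={0,10}:  v_{0} + v_{10} = v_{8}  so sig = [2:1]
  P={1,6}:  v_{1} + v_{6} = v_{5} + v_{8} + v_{10}  so sig = [2:1,1,1]
  P={1,7}:  v_{1} + v_{7} = v_{3} + v_{8} + v_{10}  so sig = [2:1,1,1]
  P={6,9}:  v_{6} + v_{9} = v_{0} + v_{5} + v_{8}  so sig = [2:1,1,1]
  P={7,9}:  v_{7} + v_{9} = v_{0} + v_{3} + v_{8}  so sig = [2:1,1,1]
  P={0,1}:  v_{0} + v_{1} = v_{3} + v_{5} + 2·v_{8}  so sig = [2:1,1,2]
  P={9,10}:  v_{9} + v_{10} = v_{3} + v_{5} + 2·v_{8}  so sig = [2:1,1,2]
  P={1,9}:  v_{1} + v_{9} = 2·v_{3} + 2·v_{5} + 3·v_{8}  so sig = [2:2,2,3]
  P={2,4,8}:  v_{2} + v_{4} + v_{8} = 0  so sig = [3:]
  P={1,2,4}:  v_{1} + v_{2} + v_{4} = v_{3} + v_{5} + v_{10}  so sig = [3:1,1,1]
  P={2,4,9}:  v_{2} + v_{4} + v_{9} = v_{0} + v_{3} + v_{5}  so sig = [3:1,1,1]
  P={0,3,5,8}:  v_{0} + v_{3} + v_{5} + v_{8} = v_{9}  so sig = [4:1]
  P={3,5,8,10}:  v_{3} + v_{5} + v_{8} + v_{10} = v_{1}  so sig = [4:1]

so the primitive-relation signature multiset is
[[2:], [2:], [2:1], [2:1,1,1], [2:1,1,1], [2:1,1,1], [2:1,1,1], [2:1,1,2], [2:1,1,2], [2:2,2,3], [3:], [3:1,1,1], [3:1,1,1], [4:1], [4:1]]


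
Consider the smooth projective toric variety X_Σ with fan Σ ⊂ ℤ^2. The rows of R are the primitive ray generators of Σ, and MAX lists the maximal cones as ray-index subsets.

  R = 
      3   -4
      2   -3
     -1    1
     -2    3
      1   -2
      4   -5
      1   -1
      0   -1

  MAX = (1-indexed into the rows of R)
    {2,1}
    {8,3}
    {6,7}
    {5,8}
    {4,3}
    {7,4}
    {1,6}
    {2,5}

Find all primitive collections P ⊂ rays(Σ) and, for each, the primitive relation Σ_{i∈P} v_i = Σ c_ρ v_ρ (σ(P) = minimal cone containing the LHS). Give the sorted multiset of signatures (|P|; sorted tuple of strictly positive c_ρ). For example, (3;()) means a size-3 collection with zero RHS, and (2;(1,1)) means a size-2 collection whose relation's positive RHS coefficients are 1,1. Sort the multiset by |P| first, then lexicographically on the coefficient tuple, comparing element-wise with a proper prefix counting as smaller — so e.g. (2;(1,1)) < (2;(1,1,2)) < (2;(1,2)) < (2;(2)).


Δ(Σ) — 8 vertices, 20 min non-faces:

  • {2,4}:  v_{2} + v_{4} = 0  ⇒ sig = (2;())
  • {3,7}:  v_{3} + v_{7} = 0  ⇒ sig = (2;())
  • {1,3}:  v_{1} + v_{3} = v_{2}  ⇒ sig = (2;(1))
  • {1,4}:  v_{1} + v_{4} = v_{7}  ⇒ sig = (2;(1))
  • {1,7}:  v_{1} + v_{7} = v_{6}  ⇒ sig = (2;(1))
  • {2,3}:  v_{2} + v_{3} = v_{5}  ⇒ sig = (2;(1))
  • {2,7}:  v_{2} + v_{7} = v_{1}  ⇒ sig = (2;(1))
  • {3,5}:  v_{3} + v_{5} = v_{8}  ⇒ sig = (2;(1))
  • {3,6}:  v_{3} + v_{6} = v_{1}  ⇒ sig = (2;(1))
  • {4,5}:  v_{4} + v_{5} = v_{3}  ⇒ sig = (2;(1))
  • {5,7}:  v_{5} + v_{7} = v_{2}  ⇒ sig = (2;(1))
  • {7,8}:  v_{7} + v_{8} = v_{5}  ⇒ sig = (2;(1))
  • {1,8}:  v_{1} + v_{8} = v_{2} + v_{5}  ⇒ sig = (2;(1,1))
  • {5,6}:  v_{5} + v_{6} = v_{1} + v_{2}  ⇒ sig = (2;(1,1))
  • {1,5}:  v_{1} + v_{5} = 2·v_{2}  ⇒ sig = (2;(2))
  • {2,6}:  v_{2} + v_{6} = 2·v_{1}  ⇒ sig = (2;(2))
  • {2,8}:  v_{2} + v_{8} = 2·v_{5}  ⇒ sig = (2;(2))
  • {4,6}:  v_{4} + v_{6} = 2·v_{7}  ⇒ sig = (2;(2))
  • {4,8}:  v_{4} + v_{8} = 2·v_{3}  ⇒ sig = (2;(2))
  • {6,8}:  v_{6} + v_{8} = 2·v_{2}  ⇒ sig = (2;(2))

Signatures (|P|; sorted positive RHS coefficients), sorted:
    |P|=2: 20 collections, coeffs (), (), (1), (1), (1), (1), (1), (1), (1), (1), (1), (1), (1,1), (1,1), (2), (2), (2), (2), (2), (2)


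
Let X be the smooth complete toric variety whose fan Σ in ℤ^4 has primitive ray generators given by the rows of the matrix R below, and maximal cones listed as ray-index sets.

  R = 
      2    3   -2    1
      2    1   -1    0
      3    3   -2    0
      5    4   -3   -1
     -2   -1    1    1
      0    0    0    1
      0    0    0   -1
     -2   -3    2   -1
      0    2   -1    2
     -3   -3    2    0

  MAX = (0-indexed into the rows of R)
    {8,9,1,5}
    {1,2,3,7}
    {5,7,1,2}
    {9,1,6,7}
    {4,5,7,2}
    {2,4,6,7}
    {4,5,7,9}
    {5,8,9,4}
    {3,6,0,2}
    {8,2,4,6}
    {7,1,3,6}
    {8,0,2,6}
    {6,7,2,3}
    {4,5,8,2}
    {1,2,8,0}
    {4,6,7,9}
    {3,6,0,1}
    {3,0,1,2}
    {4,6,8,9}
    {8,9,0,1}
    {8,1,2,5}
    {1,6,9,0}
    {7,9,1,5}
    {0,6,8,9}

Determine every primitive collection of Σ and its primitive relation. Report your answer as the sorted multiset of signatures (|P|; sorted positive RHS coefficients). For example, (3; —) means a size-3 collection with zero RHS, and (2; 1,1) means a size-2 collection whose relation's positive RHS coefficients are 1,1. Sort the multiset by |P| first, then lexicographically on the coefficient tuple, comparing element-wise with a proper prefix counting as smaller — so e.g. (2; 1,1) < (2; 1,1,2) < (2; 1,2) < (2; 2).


|primitive collections| = 13. Relations:

  P={0,7}:  v_{0} + v_{7} = 0  →  sig = (2; —)
  P={2,9}:  v_{2} + v_{9} = 0  →  sig = (2; —)
  P={5,6}:  v_{5} + v_{6} = 0  →  sig = (2; —)
  P={0,4}:  v_{0} + v_{4} = v_{8}  →  sig = (2; 1)
  P={1,4}:  v_{1} + v_{4} = v_{5}  →  sig = (2; 1)
  P={3,4}:  v_{3} + v_{4} = v_{2}  →  sig = (2; 1)
  P={7,8}:  v_{7} + v_{8} = v_{4}  →  sig = (2; 1)
  P={0,5}:  v_{0} + v_{5} = v_{1} + v_{8}  →  sig = (2; 1,1)
  P={3,5}:  v_{3} + v_{5} = v_{1} + v_{2}  →  sig = (2; 1,1)
  P={3,8}:  v_{3} + v_{8} = v_{0} + v_{2}  →  sig = (2; 1,1)
  P={3,9}:  v_{3} + v_{9} = v_{1} + v_{6}  →  sig = (2; 1,1)
  P={1,2,6}:  v_{1} + v_{2} + v_{6} = v_{3}  →  sig = (3; 1)
  P={1,6,8}:  v_{1} + v_{6} + v_{8} = v_{0}  →  sig = (3; 1)

Hence PRS(X_Σ) =
{ (2; —) ×3,  (2; 1) ×4,  (2; 1,1) ×4,  (3; 1) ×2 }


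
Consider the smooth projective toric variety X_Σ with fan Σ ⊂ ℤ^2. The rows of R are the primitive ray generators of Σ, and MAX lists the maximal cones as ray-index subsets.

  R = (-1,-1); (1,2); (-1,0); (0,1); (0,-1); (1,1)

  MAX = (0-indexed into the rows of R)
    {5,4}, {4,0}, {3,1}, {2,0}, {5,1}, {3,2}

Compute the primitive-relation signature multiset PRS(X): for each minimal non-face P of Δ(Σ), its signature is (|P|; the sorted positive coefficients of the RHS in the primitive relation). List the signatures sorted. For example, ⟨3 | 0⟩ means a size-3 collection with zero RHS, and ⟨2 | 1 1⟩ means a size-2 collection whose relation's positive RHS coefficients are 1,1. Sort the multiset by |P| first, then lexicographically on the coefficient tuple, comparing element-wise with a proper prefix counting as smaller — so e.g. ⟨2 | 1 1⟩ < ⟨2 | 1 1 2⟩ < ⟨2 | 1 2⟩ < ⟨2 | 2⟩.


Minimal non-faces — 9 found among 6 rays, 6 max cones:

  {0,5}:  v_{0} + v_{5} = 0 — sig = ⟨2 | 0⟩
  {3,4}:  v_{3} + v_{4} = 0 — sig = ⟨2 | 0⟩
  {0,1}:  v_{0} + v_{1} = v_{3} — sig = ⟨2 | 1⟩
  {0,3}:  v_{0} + v_{3} = v_{2} — sig = ⟨2 | 1⟩
  {1,4}:  v_{1} + v_{4} = v_{5} — sig = ⟨2 | 1⟩
  {2,4}:  v_{2} + v_{4} = v_{0} — sig = ⟨2 | 1⟩
  {2,5}:  v_{2} + v_{5} = v_{3} — sig = ⟨2 | 1⟩
  {3,5}:  v_{3} + v_{5} = v_{1} — sig = ⟨2 | 1⟩
  {1,2}:  v_{1} + v_{2} = 2·v_{3} — sig = ⟨2 | 2⟩

so the primitive-relation signature multiset is
    |P|=2: 9 collections, coeffs (), (), (1), (1), (1), (1), (1), (1), (2)


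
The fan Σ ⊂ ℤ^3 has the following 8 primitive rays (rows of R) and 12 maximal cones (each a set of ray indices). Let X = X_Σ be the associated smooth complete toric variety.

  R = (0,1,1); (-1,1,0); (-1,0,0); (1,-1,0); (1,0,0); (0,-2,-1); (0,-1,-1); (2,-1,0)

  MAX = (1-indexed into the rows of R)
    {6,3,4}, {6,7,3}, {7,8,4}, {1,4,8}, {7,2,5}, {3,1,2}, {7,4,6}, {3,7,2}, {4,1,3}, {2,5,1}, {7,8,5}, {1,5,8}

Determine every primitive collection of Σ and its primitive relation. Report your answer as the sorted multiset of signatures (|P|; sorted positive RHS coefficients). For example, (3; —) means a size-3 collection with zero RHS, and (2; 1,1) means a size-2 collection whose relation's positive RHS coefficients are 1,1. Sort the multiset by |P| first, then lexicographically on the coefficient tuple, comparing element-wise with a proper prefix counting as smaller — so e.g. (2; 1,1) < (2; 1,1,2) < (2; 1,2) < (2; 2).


Δ(Σ) — 8 vertices, 11 min non-faces:

  P = {1,7}:  v_{1} + v_{7} = 0  →  sig = (2; —)
  P = {2,4}:  v_{2} + v_{4} = 0  →  sig = (2; —)
  P = {3,5}:  v_{3} + v_{5} = 0  →  sig = (2; —)
  P = {2,8}:  v_{2} + v_{8} = v_{5}  →  sig = (2; 1)
  P = {3,8}:  v_{3} + v_{8} = v_{4}  →  sig = (2; 1)
  P = {4,5}:  v_{4} + v_{5} = v_{8}  →  sig = (2; 1)
  P = {1,6}:  v_{1} + v_{6} = v_{3} + v_{4}  →  sig = (2; 1,1)
  P = {2,6}:  v_{2} + v_{6} = v_{3} + v_{7}  →  sig = (2; 1,1)
  P = {5,6}:  v_{5} + v_{6} = v_{4} + v_{7}  →  sig = (2; 1,1)
  P = {6,8}:  v_{6} + v_{8} = 2·v_{4} + v_{7}  →  sig = (2; 1,2)
  P = {3,4,7}:  v_{3} + v_{4} + v_{7} = v_{6}  →  sig = (3; 1)

Hence PRS(X_Σ) =
    |P|=2: 10 collections, coeffs (), (), (), (1), (1), (1), (1,1), (1,1), (1,1), (1,2)
    |P|=3: 1 collection, coeffs (1)


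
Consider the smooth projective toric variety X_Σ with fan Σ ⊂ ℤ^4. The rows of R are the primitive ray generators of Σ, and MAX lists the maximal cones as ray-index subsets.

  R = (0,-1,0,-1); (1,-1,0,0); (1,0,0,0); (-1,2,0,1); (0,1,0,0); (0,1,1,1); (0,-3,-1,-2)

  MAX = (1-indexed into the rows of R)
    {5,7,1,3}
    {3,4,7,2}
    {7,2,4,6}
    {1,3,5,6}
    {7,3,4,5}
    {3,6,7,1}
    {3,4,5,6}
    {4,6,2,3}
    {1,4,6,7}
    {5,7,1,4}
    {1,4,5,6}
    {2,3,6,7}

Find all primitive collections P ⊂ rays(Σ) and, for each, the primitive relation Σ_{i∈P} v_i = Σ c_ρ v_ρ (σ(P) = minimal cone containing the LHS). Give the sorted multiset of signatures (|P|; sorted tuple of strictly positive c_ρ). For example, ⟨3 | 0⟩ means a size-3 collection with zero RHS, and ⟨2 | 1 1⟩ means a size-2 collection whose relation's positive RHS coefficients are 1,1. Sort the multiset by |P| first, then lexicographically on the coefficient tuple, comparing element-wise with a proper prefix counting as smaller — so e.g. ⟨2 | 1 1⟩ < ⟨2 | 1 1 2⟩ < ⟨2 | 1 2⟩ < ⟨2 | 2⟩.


Σ has 5 primitive collections:

  {2,5}:  v_{2} + v_{5} = v_{3} ; sig = ⟨2 | 1⟩
  {1,2}:  v_{1} + v_{2} = v_{3} + v_{6} + v_{7} ; sig = ⟨2 | 1 1 1⟩
  {1,3,4}:  v_{1} + v_{3} + v_{4} = v_{5} ; sig = ⟨3 | 1⟩
  {5,6,7}:  v_{5} + v_{6} + v_{7} = v_{1} ; sig = ⟨3 | 1⟩
  {3,4,6,7}:  v_{3} + v_{4} + v_{6} + v_{7} = 0 ; sig = ⟨4 | 0⟩

Signatures (|P|; sorted positive RHS coefficients), sorted:
[⟨2 | 1⟩, ⟨2 | 1 1 1⟩, ⟨3 | 1⟩, ⟨3 | 1⟩, ⟨4 | 0⟩]


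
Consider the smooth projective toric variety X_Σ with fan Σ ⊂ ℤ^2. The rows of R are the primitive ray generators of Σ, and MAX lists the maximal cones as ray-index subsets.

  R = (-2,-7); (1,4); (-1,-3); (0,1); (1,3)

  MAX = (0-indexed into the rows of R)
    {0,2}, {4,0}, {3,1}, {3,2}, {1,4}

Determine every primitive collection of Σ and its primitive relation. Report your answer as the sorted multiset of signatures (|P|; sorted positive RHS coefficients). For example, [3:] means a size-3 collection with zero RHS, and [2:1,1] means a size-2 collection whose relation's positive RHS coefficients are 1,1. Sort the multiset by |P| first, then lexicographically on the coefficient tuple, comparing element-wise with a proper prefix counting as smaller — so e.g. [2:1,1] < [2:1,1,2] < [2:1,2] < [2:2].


5 minimal non-faces of Δ(Σ) (on 5 rays):

  • {2,4}:  v_{2} + v_{4} = 0  so sig = [2:]
  • {0,1}:  v_{0} + v_{1} = v_{2}  so sig = [2:1]
  • {1,2}:  v_{1} + v_{2} = v_{3}  so sig = [2:1]
  • {3,4}:  v_{3} + v_{4} = v_{1}  so sig = [2:1]
  • {0,3}:  v_{0} + v_{3} = 2·v_{2}  so sig = [2:2]

so the primitive-relation signature multiset is
    |P|=2: 5 collections, coeffs (), (1), (1), (1), (2)


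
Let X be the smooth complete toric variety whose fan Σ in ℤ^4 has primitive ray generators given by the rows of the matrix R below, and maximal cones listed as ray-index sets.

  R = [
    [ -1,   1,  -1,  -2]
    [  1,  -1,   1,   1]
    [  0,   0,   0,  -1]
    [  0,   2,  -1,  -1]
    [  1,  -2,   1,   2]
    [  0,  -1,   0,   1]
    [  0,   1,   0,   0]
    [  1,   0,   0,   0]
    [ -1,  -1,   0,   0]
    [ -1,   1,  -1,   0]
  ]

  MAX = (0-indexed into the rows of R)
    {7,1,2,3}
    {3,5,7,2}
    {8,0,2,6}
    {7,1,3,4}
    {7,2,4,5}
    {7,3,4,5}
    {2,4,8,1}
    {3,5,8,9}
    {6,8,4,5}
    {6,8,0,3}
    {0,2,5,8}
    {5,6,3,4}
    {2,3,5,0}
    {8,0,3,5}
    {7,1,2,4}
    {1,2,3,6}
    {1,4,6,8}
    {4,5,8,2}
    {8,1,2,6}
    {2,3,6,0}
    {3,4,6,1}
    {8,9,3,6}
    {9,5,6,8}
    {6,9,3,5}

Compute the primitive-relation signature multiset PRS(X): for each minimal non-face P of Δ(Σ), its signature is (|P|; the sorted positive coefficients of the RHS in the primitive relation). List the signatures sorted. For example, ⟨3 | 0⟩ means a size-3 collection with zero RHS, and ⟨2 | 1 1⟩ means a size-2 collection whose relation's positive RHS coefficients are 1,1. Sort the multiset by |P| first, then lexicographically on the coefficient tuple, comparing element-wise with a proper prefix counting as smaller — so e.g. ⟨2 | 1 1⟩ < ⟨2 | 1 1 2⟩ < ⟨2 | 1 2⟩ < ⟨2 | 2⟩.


The 19 primitive collections of Σ (r=10, n=4):

  {0,1}:  v_{0} + v_{1} = v_{2}  ⇒ sig = ⟨2 | 1⟩
  {1,5}:  v_{1} + v_{5} = v_{4}  ⇒ sig = ⟨2 | 1⟩
  {0,4}:  v_{0} + v_{4} = v_{2} + v_{5}  ⇒ sig = ⟨2 | 1 1⟩
  {1,9}:  v_{1} + v_{9} = v_{5} + v_{6}  ⇒ sig = ⟨2 | 1 1⟩
  {2,9}:  v_{2} + v_{9} = v_{3} + v_{8}  ⇒ sig = ⟨2 | 1 1⟩
  {6,7}:  v_{6} + v_{7} = v_{1} + v_{3}  ⇒ sig = ⟨2 | 1 1⟩
  {7,8}:  v_{7} + v_{8} = v_{2} + v_{5}  ⇒ sig = ⟨2 | 1 1⟩
  {7,9}:  v_{7} + v_{9} = v_{3} + v_{5}  ⇒ sig = ⟨2 | 1 1⟩
  {0,7}:  v_{0} + v_{7} = 2·v_{2} + v_{3} + v_{5}  ⇒ sig = ⟨2 | 1 1 2⟩
  {4,9}:  v_{4} + v_{9} = 2·v_{5} + v_{6}  ⇒ sig = ⟨2 | 1 2⟩
  {0,9}:  v_{0} + v_{9} = 2·v_{3} + 2·v_{8}  ⇒ sig = ⟨2 | 2 2⟩
  {1,3,8}:  v_{1} + v_{3} + v_{8} = 0  ⇒ sig = ⟨3 | 0⟩
  {2,5,6}:  v_{2} + v_{5} + v_{6} = 0  ⇒ sig = ⟨3 | 0⟩
  {2,3,4}:  v_{2} + v_{3} + v_{4} = v_{7}  ⇒ sig = ⟨3 | 1⟩
  {2,3,8}:  v_{2} + v_{3} + v_{8} = v_{0}  ⇒ sig = ⟨3 | 1⟩
  {2,4,6}:  v_{2} + v_{4} + v_{6} = v_{1}  ⇒ sig = ⟨3 | 1⟩
  {3,4,8}:  v_{3} + v_{4} + v_{8} = v_{5}  ⇒ sig = ⟨3 | 1⟩
  {0,5,6}:  v_{0} + v_{5} + v_{6} = v_{3} + v_{8}  ⇒ sig = ⟨3 | 1 1⟩
  {3,5,6,8}:  v_{3} + v_{5} + v_{6} + v_{8} = v_{9}  ⇒ sig = ⟨4 | 1⟩

Sorted signature multiset PRS(X):
    ⟨2 | 1⟩
    ⟨2 | 1⟩
    ⟨2 | 1 1⟩
    ⟨2 | 1 1⟩
    ⟨2 | 1 1⟩
    ⟨2 | 1 1⟩
    ⟨2 | 1 1⟩
    ⟨2 | 1 1⟩
    ⟨2 | 1 1 2⟩
    ⟨2 | 1 2⟩
    ⟨2 | 2 2⟩
    ⟨3 | 0⟩
    ⟨3 | 0⟩
    ⟨3 | 1⟩
    ⟨3 | 1⟩
    ⟨3 | 1⟩
    ⟨3 | 1⟩
    ⟨3 | 1 1⟩
    ⟨4 | 1⟩
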